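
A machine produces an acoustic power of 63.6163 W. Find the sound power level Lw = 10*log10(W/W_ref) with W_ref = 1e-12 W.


W / W_ref = 63.6163 / 1e-12 = 6.36163e+13
Lw = 10 * log10(6.36163e+13) = 138.04 dB


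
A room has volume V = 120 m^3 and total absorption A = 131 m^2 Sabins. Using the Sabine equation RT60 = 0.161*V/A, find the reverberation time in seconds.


RT60 = 0.161 * 120 / 131 = 0.14748 s


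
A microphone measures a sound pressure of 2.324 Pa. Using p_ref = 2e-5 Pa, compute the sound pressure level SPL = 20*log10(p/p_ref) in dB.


p / p_ref = 2.324 / 2e-5 = 116200
SPL = 20 * log10(116200) = 101.3 dB


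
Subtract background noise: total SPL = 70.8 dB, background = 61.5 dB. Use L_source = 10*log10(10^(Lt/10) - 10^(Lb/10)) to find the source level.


10^(70.8/10) = 1.20226e+07
10^(61.5/10) = 1.41254e+06
Difference = 1.20226e+07 - 1.41254e+06 = 1.06101e+07
L_source = 10*log10(1.06101e+07) = 70.257 dB


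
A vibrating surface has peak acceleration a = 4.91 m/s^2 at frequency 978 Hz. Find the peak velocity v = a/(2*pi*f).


omega = 2*pi*f = 2*pi*978 = 6144.96 rad/s
v = a / omega = 4.91 / 6144.96 = 0.00079903 m/s


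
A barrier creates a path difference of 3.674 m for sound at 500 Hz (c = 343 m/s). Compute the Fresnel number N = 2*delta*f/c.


N = 2*delta*f/c = 2*delta/lambda, where lambda = c/f
lambda = 343 / 500 = 0.686 m
N = 2 * 3.674 / 0.686 = 10.711


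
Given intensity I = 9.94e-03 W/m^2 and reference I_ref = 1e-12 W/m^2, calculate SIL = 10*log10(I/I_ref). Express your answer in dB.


I / I_ref = 9.94e-03 / 1e-12 = 9.94e+09
SIL = 10 * log10(9.94e+09) = 99.974 dB


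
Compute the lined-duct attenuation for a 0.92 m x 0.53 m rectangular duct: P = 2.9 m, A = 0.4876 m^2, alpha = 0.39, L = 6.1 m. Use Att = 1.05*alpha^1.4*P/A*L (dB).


alpha^1.4 = 0.39^1.4 = 0.267603
Attenuation rate = 1.05 * alpha^1.4 * P / A
= 1.05 * 0.267603 * 2.9 / 0.4876 = 1.67115 dB/m
Total Att = 1.67115 * 6.1 = 10.194 dB


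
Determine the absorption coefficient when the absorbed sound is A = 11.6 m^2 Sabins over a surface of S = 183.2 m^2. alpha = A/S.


Absorption coefficient = absorbed power / incident power
alpha = A / S = 11.6 / 183.2 = 0.063319


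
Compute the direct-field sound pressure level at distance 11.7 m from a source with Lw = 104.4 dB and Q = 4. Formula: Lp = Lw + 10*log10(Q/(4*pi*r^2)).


4*pi*r^2 = 4*pi*11.7^2 = 1720.21 m^2
Q / (4*pi*r^2) = 4 / 1720.21 = 0.0023253
Lp = 104.4 + 10*log10(0.0023253) = 78.065 dB


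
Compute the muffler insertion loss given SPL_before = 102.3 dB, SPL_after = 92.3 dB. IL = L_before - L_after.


Insertion loss = SPL without muffler - SPL with muffler
IL = 102.3 - 92.3 = 10 dB


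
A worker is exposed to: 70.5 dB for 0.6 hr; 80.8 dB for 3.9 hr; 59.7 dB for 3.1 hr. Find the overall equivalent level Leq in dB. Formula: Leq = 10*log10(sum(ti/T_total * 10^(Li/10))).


T_total = 0.6 + 3.9 + 3.1 = 7.6 hr
(0.6/7.6) * 10^(70.5/10) = 885804
(3.9/7.6) * 10^(80.8/10) = 6.16951e+07
(3.1/7.6) * 10^(59.7/10) = 380670
Sum = 885804 + 6.16951e+07 + 380670 = 6.29616e+07
Leq = 10*log10(6.29616e+07) = 77.991 dB


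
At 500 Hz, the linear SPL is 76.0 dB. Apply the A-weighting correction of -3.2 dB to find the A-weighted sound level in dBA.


A-weighting table: 500 Hz -> -3.2 dB correction
SPL_A = SPL + correction = 76.0 + (-3.2) = 72.8 dBA


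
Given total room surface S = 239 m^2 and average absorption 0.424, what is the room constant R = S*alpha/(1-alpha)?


R = 239 * 0.424 / (1 - 0.424) = 175.93 m^2


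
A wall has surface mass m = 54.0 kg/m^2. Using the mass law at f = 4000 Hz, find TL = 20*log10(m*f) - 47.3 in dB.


m * f = 54.0 * 4000 = 216000
20*log10(216000) = 106.689 dB
TL = 106.689 - 47.3 = 59.389 dB


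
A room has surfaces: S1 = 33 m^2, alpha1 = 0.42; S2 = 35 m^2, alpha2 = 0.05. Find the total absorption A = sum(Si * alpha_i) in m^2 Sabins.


33 * 0.42 = 13.86
35 * 0.05 = 1.75
A_total = 13.86 + 1.75 = 15.61 m^2


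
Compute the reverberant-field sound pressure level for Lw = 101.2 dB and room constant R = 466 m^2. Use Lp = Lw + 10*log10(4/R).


4/R = 4/466 = 0.00858369
Lp = 101.2 + 10*log10(0.00858369) = 80.537 dB


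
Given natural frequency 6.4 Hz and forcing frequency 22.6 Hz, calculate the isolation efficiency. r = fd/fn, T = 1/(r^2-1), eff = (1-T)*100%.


r = 22.6 / 6.4 = 3.53125
r^2 - 1 = 3.53125^2 - 1 = 11.4697
T = 1/11.4697 = 0.0871862
Efficiency = (1 - 0.0871862)*100 = 91.281 %


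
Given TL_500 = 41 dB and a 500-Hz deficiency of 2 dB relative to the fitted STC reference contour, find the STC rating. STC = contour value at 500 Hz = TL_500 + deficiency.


By ASTM E413, STC = value of the fitted reference contour at 500 Hz.
Contour value at 500 Hz = TL_500 + deficiency = 41 + 2 = 43
STC = 43


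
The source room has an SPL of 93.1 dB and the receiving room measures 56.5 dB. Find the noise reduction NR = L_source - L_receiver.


NR = L_source - L_receiver (difference between source and receiving room levels)
NR = 93.1 - 56.5 = 36.6 dB


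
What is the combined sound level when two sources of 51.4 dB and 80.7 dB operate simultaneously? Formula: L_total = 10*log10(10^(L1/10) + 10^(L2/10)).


10^(51.4/10) = 138038
10^(80.7/10) = 1.1749e+08
Sum = 138038 + 1.1749e+08 = 1.17628e+08
L_total = 10*log10(1.17628e+08) = 80.705 dB


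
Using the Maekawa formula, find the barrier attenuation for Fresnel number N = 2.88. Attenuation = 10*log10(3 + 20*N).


3 + 20*N = 3 + 20*2.88 = 60.6
Att = 10*log10(60.6) = 17.825 dB


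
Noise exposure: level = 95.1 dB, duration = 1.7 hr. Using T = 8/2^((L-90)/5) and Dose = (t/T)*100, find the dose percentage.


T_allowed = 8 / 2^((95.1 - 90)/5) = 3.94493 hr
Dose = 1.7 / 3.94493 * 100 = 43.093 %


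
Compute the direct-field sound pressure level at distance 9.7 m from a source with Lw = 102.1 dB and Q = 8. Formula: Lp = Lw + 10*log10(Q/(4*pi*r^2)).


4*pi*r^2 = 4*pi*9.7^2 = 1182.37 m^2
Q / (4*pi*r^2) = 8 / 1182.37 = 0.00676607
Lp = 102.1 + 10*log10(0.00676607) = 80.403 dB


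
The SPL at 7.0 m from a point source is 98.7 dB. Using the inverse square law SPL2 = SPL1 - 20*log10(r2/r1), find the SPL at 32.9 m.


r2/r1 = 32.9/7.0 = 4.7
Correction = 20*log10(4.7) = 13.442 dB
SPL2 = 98.7 - 13.442 = 85.258 dB


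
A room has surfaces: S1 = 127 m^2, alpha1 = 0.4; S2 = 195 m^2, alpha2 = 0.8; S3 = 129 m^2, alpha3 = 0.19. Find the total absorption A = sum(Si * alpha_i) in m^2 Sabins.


127 * 0.4 = 50.8
195 * 0.8 = 156
129 * 0.19 = 24.51
A_total = 50.8 + 156 + 24.51 = 231.31 m^2


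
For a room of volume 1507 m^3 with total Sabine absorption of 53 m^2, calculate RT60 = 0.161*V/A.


RT60 = 0.161 * 1507 / 53 = 4.5779 s


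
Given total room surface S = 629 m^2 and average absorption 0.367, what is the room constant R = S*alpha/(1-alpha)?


R = 629 * 0.367 / (1 - 0.367) = 364.68 m^2


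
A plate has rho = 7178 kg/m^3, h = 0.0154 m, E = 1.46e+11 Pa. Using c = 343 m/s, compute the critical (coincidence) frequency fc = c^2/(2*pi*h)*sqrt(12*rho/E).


12*rho/E = 12*7178/1.46e+11 = 5.89973e-07
sqrt(12*rho/E) = sqrt(5.89973e-07) = 0.000768097
c^2/(2*pi*h) = 343^2/(2*pi*0.0154) = 1.21587e+06
fc = 1.21587e+06 * 0.000768097 = 933.91 Hz


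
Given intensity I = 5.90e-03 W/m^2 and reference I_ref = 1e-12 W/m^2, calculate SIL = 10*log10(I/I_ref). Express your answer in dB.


I / I_ref = 5.90e-03 / 1e-12 = 5.9e+09
SIL = 10 * log10(5.9e+09) = 97.709 dB


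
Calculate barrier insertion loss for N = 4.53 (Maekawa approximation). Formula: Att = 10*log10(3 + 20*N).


3 + 20*N = 3 + 20*4.53 = 93.6
Att = 10*log10(93.6) = 19.713 dB


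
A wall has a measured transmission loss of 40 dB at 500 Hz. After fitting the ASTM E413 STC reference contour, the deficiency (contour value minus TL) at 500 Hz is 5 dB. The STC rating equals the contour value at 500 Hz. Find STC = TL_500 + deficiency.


By ASTM E413, STC = value of the fitted reference contour at 500 Hz.
Contour value at 500 Hz = TL_500 + deficiency = 40 + 5 = 45
STC = 45


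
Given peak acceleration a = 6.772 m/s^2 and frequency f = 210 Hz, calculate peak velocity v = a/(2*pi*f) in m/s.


omega = 2*pi*f = 2*pi*210 = 1319.47 rad/s
v = a / omega = 6.772 / 1319.47 = 0.0051324 m/s


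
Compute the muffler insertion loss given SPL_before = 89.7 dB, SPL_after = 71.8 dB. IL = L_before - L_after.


Insertion loss = SPL without muffler - SPL with muffler
IL = 89.7 - 71.8 = 17.9 dB


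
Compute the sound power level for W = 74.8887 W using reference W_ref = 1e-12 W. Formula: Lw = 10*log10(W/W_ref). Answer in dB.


W / W_ref = 74.8887 / 1e-12 = 7.48887e+13
Lw = 10 * log10(7.48887e+13) = 138.74 dB


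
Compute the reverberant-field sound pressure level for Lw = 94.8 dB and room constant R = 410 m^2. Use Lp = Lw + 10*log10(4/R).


4/R = 4/410 = 0.0097561
Lp = 94.8 + 10*log10(0.0097561) = 74.693 dB


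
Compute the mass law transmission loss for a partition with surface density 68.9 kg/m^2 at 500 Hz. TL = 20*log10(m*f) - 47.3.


m * f = 68.9 * 500 = 34450
20*log10(34450) = 90.7438 dB
TL = 90.7438 - 47.3 = 43.444 dB


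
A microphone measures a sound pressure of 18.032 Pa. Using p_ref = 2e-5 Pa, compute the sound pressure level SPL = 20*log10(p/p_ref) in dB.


p / p_ref = 18.032 / 2e-5 = 901600
SPL = 20 * log10(901600) = 119.1 dB


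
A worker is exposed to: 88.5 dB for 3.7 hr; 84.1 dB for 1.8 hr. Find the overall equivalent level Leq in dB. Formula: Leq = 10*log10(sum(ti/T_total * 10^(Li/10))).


T_total = 3.7 + 1.8 = 5.5 hr
(3.7/5.5) * 10^(88.5/10) = 4.76254e+08
(1.8/5.5) * 10^(84.1/10) = 8.4122e+07
Sum = 4.76254e+08 + 8.4122e+07 = 5.60376e+08
Leq = 10*log10(5.60376e+08) = 87.485 dB


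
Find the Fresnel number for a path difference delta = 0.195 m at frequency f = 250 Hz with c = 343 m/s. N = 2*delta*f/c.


N = 2*delta*f/c = 2*delta/lambda, where lambda = c/f
lambda = 343 / 250 = 1.372 m
N = 2 * 0.195 / 1.372 = 0.28426


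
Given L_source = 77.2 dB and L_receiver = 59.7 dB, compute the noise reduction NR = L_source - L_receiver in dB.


NR = L_source - L_receiver (difference between source and receiving room levels)
NR = 77.2 - 59.7 = 17.5 dB


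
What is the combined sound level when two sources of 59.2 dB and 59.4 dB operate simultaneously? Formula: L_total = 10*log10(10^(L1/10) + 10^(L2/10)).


10^(59.2/10) = 831764
10^(59.4/10) = 870964
Sum = 831764 + 870964 = 1.70273e+06
L_total = 10*log10(1.70273e+06) = 62.311 dB


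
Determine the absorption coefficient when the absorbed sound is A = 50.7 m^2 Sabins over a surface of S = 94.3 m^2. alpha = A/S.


Absorption coefficient = absorbed power / incident power
alpha = A / S = 50.7 / 94.3 = 0.53765


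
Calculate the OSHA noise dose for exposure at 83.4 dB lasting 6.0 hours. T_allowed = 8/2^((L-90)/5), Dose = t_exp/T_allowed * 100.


T_allowed = 8 / 2^((83.4 - 90)/5) = 19.9733 hr
Dose = 6.0 / 19.9733 * 100 = 30.04 %


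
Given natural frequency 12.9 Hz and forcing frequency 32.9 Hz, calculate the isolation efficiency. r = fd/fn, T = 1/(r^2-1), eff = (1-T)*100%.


r = 32.9 / 12.9 = 2.55039
r^2 - 1 = 2.55039^2 - 1 = 5.50449
T = 1/5.50449 = 0.18167
Efficiency = (1 - 0.18167)*100 = 81.833 %


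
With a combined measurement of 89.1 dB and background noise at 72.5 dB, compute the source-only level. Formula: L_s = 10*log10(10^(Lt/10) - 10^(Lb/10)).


10^(89.1/10) = 8.12831e+08
10^(72.5/10) = 1.77828e+07
Difference = 8.12831e+08 - 1.77828e+07 = 7.95048e+08
L_source = 10*log10(7.95048e+08) = 89.004 dB


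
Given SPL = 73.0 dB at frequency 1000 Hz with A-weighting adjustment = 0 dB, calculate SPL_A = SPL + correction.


A-weighting table: 1000 Hz -> 0 dB correction
SPL_A = SPL + correction = 73.0 + (0) = 73 dBA


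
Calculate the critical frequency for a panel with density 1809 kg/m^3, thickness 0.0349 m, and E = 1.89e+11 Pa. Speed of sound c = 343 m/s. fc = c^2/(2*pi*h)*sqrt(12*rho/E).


12*rho/E = 12*1809/1.89e+11 = 1.14857e-07
sqrt(12*rho/E) = sqrt(1.14857e-07) = 0.000338906
c^2/(2*pi*h) = 343^2/(2*pi*0.0349) = 536516
fc = 536516 * 0.000338906 = 181.83 Hz


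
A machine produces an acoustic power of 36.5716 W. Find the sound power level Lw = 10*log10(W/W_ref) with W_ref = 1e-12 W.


W / W_ref = 36.5716 / 1e-12 = 3.65716e+13
Lw = 10 * log10(3.65716e+13) = 135.63 dB


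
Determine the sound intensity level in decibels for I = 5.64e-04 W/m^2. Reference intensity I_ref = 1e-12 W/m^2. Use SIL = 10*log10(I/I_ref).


I / I_ref = 5.64e-04 / 1e-12 = 5.64e+08
SIL = 10 * log10(5.64e+08) = 87.513 dB


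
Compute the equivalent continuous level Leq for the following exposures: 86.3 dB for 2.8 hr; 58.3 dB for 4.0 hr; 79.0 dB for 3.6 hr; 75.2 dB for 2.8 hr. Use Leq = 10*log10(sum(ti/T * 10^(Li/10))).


T_total = 2.8 + 4.0 + 3.6 + 2.8 = 13.2 hr
(2.8/13.2) * 10^(86.3/10) = 9.04866e+07
(4.0/13.2) * 10^(58.3/10) = 204874
(3.6/13.2) * 10^(79.0/10) = 2.16635e+07
(2.8/13.2) * 10^(75.2/10) = 7.02399e+06
Sum = 9.04866e+07 + 204874 + 2.16635e+07 + 7.02399e+06 = 1.19379e+08
Leq = 10*log10(1.19379e+08) = 80.769 dB


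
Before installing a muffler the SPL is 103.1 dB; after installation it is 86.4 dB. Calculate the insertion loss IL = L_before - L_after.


Insertion loss = SPL without muffler - SPL with muffler
IL = 103.1 - 86.4 = 16.7 dB


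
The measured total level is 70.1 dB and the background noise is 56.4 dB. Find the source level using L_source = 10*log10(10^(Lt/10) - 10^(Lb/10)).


10^(70.1/10) = 1.02329e+07
10^(56.4/10) = 436516
Difference = 1.02329e+07 - 436516 = 9.79638e+06
L_source = 10*log10(9.79638e+06) = 69.911 dB


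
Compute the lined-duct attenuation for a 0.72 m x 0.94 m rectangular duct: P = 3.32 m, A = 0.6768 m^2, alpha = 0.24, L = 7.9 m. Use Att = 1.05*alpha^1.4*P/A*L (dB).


alpha^1.4 = 0.24^1.4 = 0.135611
Attenuation rate = 1.05 * alpha^1.4 * P / A
= 1.05 * 0.135611 * 3.32 / 0.6768 = 0.698493 dB/m
Total Att = 0.698493 * 7.9 = 5.5181 dB


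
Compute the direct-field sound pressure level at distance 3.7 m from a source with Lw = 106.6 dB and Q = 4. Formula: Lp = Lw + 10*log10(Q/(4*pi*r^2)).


4*pi*r^2 = 4*pi*3.7^2 = 172.034 m^2
Q / (4*pi*r^2) = 4 / 172.034 = 0.0232512
Lp = 106.6 + 10*log10(0.0232512) = 90.264 dB


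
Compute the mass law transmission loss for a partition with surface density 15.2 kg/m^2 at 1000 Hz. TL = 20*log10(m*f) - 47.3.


m * f = 15.2 * 1000 = 15200
20*log10(15200) = 83.6369 dB
TL = 83.6369 - 47.3 = 36.337 dB


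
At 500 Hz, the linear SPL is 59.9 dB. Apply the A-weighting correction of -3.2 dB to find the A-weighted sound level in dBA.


A-weighting table: 500 Hz -> -3.2 dB correction
SPL_A = SPL + correction = 59.9 + (-3.2) = 56.7 dBA


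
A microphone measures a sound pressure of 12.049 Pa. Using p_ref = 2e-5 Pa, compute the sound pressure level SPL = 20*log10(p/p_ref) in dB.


p / p_ref = 12.049 / 2e-5 = 602450
SPL = 20 * log10(602450) = 115.6 dB


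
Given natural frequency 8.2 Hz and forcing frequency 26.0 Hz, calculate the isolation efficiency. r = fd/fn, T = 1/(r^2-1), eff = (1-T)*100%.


r = 26.0 / 8.2 = 3.17073
r^2 - 1 = 3.17073^2 - 1 = 9.05353
T = 1/9.05353 = 0.110454
Efficiency = (1 - 0.110454)*100 = 88.955 %


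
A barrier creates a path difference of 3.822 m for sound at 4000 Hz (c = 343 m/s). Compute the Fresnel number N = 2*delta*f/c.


N = 2*delta*f/c = 2*delta/lambda, where lambda = c/f
lambda = 343 / 4000 = 0.08575 m
N = 2 * 3.822 / 0.08575 = 89.143


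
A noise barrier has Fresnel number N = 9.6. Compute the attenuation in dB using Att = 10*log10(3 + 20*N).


3 + 20*N = 3 + 20*9.6 = 195
Att = 10*log10(195) = 22.9 dB


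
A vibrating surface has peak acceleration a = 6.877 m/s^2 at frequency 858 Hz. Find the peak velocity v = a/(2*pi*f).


omega = 2*pi*f = 2*pi*858 = 5390.97 rad/s
v = a / omega = 6.877 / 5390.97 = 0.0012757 m/s


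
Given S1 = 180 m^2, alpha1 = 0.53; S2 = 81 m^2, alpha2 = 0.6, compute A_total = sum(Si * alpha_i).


180 * 0.53 = 95.4
81 * 0.6 = 48.6
A_total = 95.4 + 48.6 = 144 m^2


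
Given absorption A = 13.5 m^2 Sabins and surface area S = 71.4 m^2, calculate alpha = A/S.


Absorption coefficient = absorbed power / incident power
alpha = A / S = 13.5 / 71.4 = 0.18908


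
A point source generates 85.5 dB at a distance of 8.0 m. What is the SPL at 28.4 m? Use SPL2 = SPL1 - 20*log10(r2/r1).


r2/r1 = 28.4/8.0 = 3.55
Correction = 20*log10(3.55) = 11.0046 dB
SPL2 = 85.5 - 11.0046 = 74.495 dB


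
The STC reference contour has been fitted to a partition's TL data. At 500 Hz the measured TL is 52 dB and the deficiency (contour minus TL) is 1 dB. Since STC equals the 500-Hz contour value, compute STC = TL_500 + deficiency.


By ASTM E413, STC = value of the fitted reference contour at 500 Hz.
Contour value at 500 Hz = TL_500 + deficiency = 52 + 1 = 53
STC = 53


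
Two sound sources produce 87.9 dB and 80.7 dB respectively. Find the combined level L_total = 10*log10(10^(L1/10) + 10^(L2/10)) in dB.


10^(87.9/10) = 6.16595e+08
10^(80.7/10) = 1.1749e+08
Sum = 6.16595e+08 + 1.1749e+08 = 7.34085e+08
L_total = 10*log10(7.34085e+08) = 88.657 dB


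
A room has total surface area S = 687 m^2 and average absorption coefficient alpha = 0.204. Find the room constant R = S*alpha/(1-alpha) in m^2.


R = 687 * 0.204 / (1 - 0.204) = 176.07 m^2


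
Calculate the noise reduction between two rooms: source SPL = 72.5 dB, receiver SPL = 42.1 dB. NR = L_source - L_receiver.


NR = L_source - L_receiver (difference between source and receiving room levels)
NR = 72.5 - 42.1 = 30.4 dB


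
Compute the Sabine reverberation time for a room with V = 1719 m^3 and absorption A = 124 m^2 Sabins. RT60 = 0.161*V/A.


RT60 = 0.161 * 1719 / 124 = 2.2319 s


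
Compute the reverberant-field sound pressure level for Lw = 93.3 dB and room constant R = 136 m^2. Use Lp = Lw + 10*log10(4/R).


4/R = 4/136 = 0.0294118
Lp = 93.3 + 10*log10(0.0294118) = 77.985 dB


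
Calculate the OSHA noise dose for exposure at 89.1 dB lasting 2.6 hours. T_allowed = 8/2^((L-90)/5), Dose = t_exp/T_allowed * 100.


T_allowed = 8 / 2^((89.1 - 90)/5) = 9.06307 hr
Dose = 2.6 / 9.06307 * 100 = 28.688 %


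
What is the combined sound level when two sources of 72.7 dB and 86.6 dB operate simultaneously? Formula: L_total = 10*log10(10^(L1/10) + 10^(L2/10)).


10^(72.7/10) = 1.86209e+07
10^(86.6/10) = 4.57088e+08
Sum = 1.86209e+07 + 4.57088e+08 = 4.75709e+08
L_total = 10*log10(4.75709e+08) = 86.773 dB


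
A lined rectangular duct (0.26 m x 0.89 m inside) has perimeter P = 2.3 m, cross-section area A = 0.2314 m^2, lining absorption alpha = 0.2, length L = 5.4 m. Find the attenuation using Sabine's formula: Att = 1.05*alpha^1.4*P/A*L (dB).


alpha^1.4 = 0.2^1.4 = 0.105061
Attenuation rate = 1.05 * alpha^1.4 * P / A
= 1.05 * 0.105061 * 2.3 / 0.2314 = 1.09647 dB/m
Total Att = 1.09647 * 5.4 = 5.9209 dB


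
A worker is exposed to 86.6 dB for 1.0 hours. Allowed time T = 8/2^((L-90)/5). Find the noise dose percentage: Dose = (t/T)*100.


T_allowed = 8 / 2^((86.6 - 90)/5) = 12.8171 hr
Dose = 1.0 / 12.8171 * 100 = 7.8021 %


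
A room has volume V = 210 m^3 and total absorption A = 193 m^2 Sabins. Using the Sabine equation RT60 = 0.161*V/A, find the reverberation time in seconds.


RT60 = 0.161 * 210 / 193 = 0.17518 s


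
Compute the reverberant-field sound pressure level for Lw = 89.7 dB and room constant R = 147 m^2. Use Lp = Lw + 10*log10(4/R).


4/R = 4/147 = 0.0272109
Lp = 89.7 + 10*log10(0.0272109) = 74.047 dB


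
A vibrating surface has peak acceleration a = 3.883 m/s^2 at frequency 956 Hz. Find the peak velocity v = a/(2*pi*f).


omega = 2*pi*f = 2*pi*956 = 6006.73 rad/s
v = a / omega = 3.883 / 6006.73 = 0.00064644 m/s


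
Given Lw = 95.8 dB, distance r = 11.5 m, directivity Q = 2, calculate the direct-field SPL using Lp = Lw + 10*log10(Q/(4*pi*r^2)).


4*pi*r^2 = 4*pi*11.5^2 = 1661.9 m^2
Q / (4*pi*r^2) = 2 / 1661.9 = 0.00120344
Lp = 95.8 + 10*log10(0.00120344) = 66.604 dB


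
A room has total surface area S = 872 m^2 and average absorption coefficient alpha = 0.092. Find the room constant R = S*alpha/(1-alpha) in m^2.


R = 872 * 0.092 / (1 - 0.092) = 88.352 m^2


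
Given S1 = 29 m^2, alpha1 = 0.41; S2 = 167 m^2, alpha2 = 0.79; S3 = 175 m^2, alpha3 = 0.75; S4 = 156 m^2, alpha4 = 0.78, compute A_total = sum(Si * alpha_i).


29 * 0.41 = 11.89
167 * 0.79 = 131.93
175 * 0.75 = 131.25
156 * 0.78 = 121.68
A_total = 11.89 + 131.93 + 131.25 + 121.68 = 396.75 m^2


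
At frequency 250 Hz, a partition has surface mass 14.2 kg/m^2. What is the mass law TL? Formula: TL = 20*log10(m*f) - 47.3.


m * f = 14.2 * 250 = 3550
20*log10(3550) = 71.0046 dB
TL = 71.0046 - 47.3 = 23.705 dB


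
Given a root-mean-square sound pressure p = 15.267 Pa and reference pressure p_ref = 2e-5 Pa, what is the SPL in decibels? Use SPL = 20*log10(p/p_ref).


p / p_ref = 15.267 / 2e-5 = 763350
SPL = 20 * log10(763350) = 117.65 dB


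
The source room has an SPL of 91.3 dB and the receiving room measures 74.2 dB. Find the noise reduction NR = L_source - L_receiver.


NR = L_source - L_receiver (difference between source and receiving room levels)
NR = 91.3 - 74.2 = 17.1 dB


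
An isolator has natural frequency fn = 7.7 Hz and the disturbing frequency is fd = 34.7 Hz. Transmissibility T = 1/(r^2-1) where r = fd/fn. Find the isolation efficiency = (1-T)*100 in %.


r = 34.7 / 7.7 = 4.50649
r^2 - 1 = 4.50649^2 - 1 = 19.3085
T = 1/19.3085 = 0.0517907
Efficiency = (1 - 0.0517907)*100 = 94.821 %


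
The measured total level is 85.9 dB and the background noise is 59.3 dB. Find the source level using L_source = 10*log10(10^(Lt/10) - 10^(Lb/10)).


10^(85.9/10) = 3.89045e+08
10^(59.3/10) = 851138
Difference = 3.89045e+08 - 851138 = 3.88194e+08
L_source = 10*log10(3.88194e+08) = 85.89 dB


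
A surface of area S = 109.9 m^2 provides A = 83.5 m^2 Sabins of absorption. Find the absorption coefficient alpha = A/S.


Absorption coefficient = absorbed power / incident power
alpha = A / S = 83.5 / 109.9 = 0.75978


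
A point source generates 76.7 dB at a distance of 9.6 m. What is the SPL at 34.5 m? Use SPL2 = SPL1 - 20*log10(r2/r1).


r2/r1 = 34.5/9.6 = 3.59375
Correction = 20*log10(3.59375) = 11.111 dB
SPL2 = 76.7 - 11.111 = 65.589 dB


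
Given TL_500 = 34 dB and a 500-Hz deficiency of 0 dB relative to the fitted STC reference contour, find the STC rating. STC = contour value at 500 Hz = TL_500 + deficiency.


By ASTM E413, STC = value of the fitted reference contour at 500 Hz.
Contour value at 500 Hz = TL_500 + deficiency = 34 + 0 = 34
STC = 34


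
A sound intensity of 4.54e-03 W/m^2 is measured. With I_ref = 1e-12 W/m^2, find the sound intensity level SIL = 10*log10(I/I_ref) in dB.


I / I_ref = 4.54e-03 / 1e-12 = 4.54e+09
SIL = 10 * log10(4.54e+09) = 96.571 dB


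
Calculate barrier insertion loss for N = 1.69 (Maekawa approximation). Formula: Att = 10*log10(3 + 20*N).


3 + 20*N = 3 + 20*1.69 = 36.8
Att = 10*log10(36.8) = 15.658 dB


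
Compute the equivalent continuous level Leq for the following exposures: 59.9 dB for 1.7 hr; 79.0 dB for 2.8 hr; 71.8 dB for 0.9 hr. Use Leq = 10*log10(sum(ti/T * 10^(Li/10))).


T_total = 1.7 + 2.8 + 0.9 = 5.4 hr
(1.7/5.4) * 10^(59.9/10) = 307649
(2.8/5.4) * 10^(79.0/10) = 4.11874e+07
(0.9/5.4) * 10^(71.8/10) = 2.5226e+06
Sum = 307649 + 4.11874e+07 + 2.5226e+06 = 4.40176e+07
Leq = 10*log10(4.40176e+07) = 76.436 dB


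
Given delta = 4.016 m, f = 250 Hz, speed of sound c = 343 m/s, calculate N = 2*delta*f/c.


N = 2*delta*f/c = 2*delta/lambda, where lambda = c/f
lambda = 343 / 250 = 1.372 m
N = 2 * 4.016 / 1.372 = 5.8542


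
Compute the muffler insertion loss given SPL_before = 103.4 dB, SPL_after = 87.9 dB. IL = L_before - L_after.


Insertion loss = SPL without muffler - SPL with muffler
IL = 103.4 - 87.9 = 15.5 dB


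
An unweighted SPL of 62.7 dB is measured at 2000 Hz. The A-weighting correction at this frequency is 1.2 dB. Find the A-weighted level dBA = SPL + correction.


A-weighting table: 2000 Hz -> 1.2 dB correction
SPL_A = SPL + correction = 62.7 + (1.2) = 63.9 dBA


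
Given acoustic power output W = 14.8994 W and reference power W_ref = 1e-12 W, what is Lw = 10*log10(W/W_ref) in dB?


W / W_ref = 14.8994 / 1e-12 = 1.48994e+13
Lw = 10 * log10(1.48994e+13) = 131.73 dB


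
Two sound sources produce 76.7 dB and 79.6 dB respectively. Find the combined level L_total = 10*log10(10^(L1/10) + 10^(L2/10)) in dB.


10^(76.7/10) = 4.67735e+07
10^(79.6/10) = 9.12011e+07
Sum = 4.67735e+07 + 9.12011e+07 = 1.37975e+08
L_total = 10*log10(1.37975e+08) = 81.398 dB


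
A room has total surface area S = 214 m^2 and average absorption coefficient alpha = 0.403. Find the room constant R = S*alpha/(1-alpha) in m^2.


R = 214 * 0.403 / (1 - 0.403) = 144.46 m^2


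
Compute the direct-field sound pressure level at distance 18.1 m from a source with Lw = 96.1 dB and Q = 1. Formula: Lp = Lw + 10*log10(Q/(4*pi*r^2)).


4*pi*r^2 = 4*pi*18.1^2 = 4116.87 m^2
Q / (4*pi*r^2) = 1 / 4116.87 = 0.000242903
Lp = 96.1 + 10*log10(0.000242903) = 59.954 dB


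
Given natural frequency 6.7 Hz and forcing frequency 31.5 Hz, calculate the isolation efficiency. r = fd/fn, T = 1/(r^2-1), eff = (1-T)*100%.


r = 31.5 / 6.7 = 4.70149
r^2 - 1 = 4.70149^2 - 1 = 21.104
T = 1/21.104 = 0.0473844
Efficiency = (1 - 0.0473844)*100 = 95.262 %


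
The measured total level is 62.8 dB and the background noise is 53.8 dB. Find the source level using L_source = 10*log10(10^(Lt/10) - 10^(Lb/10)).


10^(62.8/10) = 1.90546e+06
10^(53.8/10) = 239883
Difference = 1.90546e+06 - 239883 = 1.66558e+06
L_source = 10*log10(1.66558e+06) = 62.216 dB


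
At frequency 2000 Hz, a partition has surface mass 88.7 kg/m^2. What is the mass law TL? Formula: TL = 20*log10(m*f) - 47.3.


m * f = 88.7 * 2000 = 177400
20*log10(177400) = 104.979 dB
TL = 104.979 - 47.3 = 57.679 dB


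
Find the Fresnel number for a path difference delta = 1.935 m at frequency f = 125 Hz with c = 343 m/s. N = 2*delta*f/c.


N = 2*delta*f/c = 2*delta/lambda, where lambda = c/f
lambda = 343 / 125 = 2.744 m
N = 2 * 1.935 / 2.744 = 1.4103


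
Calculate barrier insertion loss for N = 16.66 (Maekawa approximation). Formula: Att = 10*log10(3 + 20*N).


3 + 20*N = 3 + 20*16.66 = 336.2
Att = 10*log10(336.2) = 25.266 dB


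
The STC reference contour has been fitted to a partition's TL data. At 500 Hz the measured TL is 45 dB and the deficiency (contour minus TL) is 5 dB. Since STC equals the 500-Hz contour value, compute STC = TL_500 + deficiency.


By ASTM E413, STC = value of the fitted reference contour at 500 Hz.
Contour value at 500 Hz = TL_500 + deficiency = 45 + 5 = 50
STC = 50


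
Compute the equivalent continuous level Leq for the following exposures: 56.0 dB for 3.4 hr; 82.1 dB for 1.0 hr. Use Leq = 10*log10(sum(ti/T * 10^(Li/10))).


T_total = 3.4 + 1.0 = 4.4 hr
(3.4/4.4) * 10^(56.0/10) = 307628
(1.0/4.4) * 10^(82.1/10) = 3.68593e+07
Sum = 307628 + 3.68593e+07 = 3.71669e+07
Leq = 10*log10(3.71669e+07) = 75.702 dB


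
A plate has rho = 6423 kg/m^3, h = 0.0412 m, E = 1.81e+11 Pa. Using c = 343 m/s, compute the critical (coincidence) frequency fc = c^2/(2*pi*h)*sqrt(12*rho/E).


12*rho/E = 12*6423/1.81e+11 = 4.25834e-07
sqrt(12*rho/E) = sqrt(4.25834e-07) = 0.00065256
c^2/(2*pi*h) = 343^2/(2*pi*0.0412) = 454476
fc = 454476 * 0.00065256 = 296.57 Hz


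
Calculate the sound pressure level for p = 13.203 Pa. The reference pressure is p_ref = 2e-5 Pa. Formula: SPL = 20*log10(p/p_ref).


p / p_ref = 13.203 / 2e-5 = 660150
SPL = 20 * log10(660150) = 116.39 dB


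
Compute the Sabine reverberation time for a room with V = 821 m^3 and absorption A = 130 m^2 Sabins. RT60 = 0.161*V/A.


RT60 = 0.161 * 821 / 130 = 1.0168 s


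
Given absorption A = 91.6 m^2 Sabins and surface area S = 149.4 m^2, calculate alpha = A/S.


Absorption coefficient = absorbed power / incident power
alpha = A / S = 91.6 / 149.4 = 0.61312


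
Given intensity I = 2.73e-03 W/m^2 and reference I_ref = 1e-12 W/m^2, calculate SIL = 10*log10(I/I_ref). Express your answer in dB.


I / I_ref = 2.73e-03 / 1e-12 = 2.73e+09
SIL = 10 * log10(2.73e+09) = 94.362 dB


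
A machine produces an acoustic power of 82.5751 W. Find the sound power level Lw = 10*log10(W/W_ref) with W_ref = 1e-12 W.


W / W_ref = 82.5751 / 1e-12 = 8.25751e+13
Lw = 10 * log10(8.25751e+13) = 139.17 dB


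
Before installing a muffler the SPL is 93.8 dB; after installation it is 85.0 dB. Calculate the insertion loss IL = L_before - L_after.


Insertion loss = SPL without muffler - SPL with muffler
IL = 93.8 - 85.0 = 8.8 dB


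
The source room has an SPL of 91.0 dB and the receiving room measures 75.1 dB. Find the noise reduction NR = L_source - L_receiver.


NR = L_source - L_receiver (difference between source and receiving room levels)
NR = 91.0 - 75.1 = 15.9 dB


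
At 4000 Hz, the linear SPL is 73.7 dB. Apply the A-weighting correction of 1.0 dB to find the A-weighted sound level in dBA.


A-weighting table: 4000 Hz -> 1.0 dB correction
SPL_A = SPL + correction = 73.7 + (1.0) = 74.7 dBA


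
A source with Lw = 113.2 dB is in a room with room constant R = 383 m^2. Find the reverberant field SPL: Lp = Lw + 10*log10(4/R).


4/R = 4/383 = 0.0104439
Lp = 113.2 + 10*log10(0.0104439) = 93.389 dB


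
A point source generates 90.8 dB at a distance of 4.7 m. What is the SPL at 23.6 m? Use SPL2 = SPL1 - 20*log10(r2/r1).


r2/r1 = 23.6/4.7 = 5.02128
Correction = 20*log10(5.02128) = 14.0163 dB
SPL2 = 90.8 - 14.0163 = 76.784 dB


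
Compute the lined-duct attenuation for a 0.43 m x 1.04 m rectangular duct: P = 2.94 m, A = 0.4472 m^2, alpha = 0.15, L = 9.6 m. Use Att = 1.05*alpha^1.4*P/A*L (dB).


alpha^1.4 = 0.15^1.4 = 0.0702308
Attenuation rate = 1.05 * alpha^1.4 * P / A
= 1.05 * 0.0702308 * 2.94 / 0.4472 = 0.4848 dB/m
Total Att = 0.4848 * 9.6 = 4.6541 dB


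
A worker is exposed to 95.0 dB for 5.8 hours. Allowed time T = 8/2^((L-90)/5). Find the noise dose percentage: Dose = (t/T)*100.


T_allowed = 8 / 2^((95.0 - 90)/5) = 4 hr
Dose = 5.8 / 4 * 100 = 145 %


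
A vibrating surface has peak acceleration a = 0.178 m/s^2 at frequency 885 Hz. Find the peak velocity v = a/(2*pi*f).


omega = 2*pi*f = 2*pi*885 = 5560.62 rad/s
v = a / omega = 0.178 / 5560.62 = 3.2011e-05 m/s


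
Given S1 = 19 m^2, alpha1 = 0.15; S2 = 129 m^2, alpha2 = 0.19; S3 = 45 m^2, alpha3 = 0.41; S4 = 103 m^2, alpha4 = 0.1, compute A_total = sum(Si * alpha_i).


19 * 0.15 = 2.85
129 * 0.19 = 24.51
45 * 0.41 = 18.45
103 * 0.1 = 10.3
A_total = 2.85 + 24.51 + 18.45 + 10.3 = 56.11 m^2


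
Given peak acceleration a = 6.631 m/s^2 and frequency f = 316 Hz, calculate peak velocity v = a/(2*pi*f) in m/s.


omega = 2*pi*f = 2*pi*316 = 1985.49 rad/s
v = a / omega = 6.631 / 1985.49 = 0.0033397 m/s


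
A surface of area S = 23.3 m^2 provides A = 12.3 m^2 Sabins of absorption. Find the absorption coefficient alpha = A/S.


Absorption coefficient = absorbed power / incident power
alpha = A / S = 12.3 / 23.3 = 0.5279


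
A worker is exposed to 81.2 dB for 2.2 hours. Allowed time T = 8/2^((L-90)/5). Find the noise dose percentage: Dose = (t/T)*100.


T_allowed = 8 / 2^((81.2 - 90)/5) = 27.0958 hr
Dose = 2.2 / 27.0958 * 100 = 8.1193 %


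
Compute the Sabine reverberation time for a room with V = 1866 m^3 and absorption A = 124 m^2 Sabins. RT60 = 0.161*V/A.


RT60 = 0.161 * 1866 / 124 = 2.4228 s


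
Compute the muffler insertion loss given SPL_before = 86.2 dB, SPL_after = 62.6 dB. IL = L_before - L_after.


Insertion loss = SPL without muffler - SPL with muffler
IL = 86.2 - 62.6 = 23.6 dB


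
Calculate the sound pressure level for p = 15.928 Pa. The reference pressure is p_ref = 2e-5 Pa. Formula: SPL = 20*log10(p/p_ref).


p / p_ref = 15.928 / 2e-5 = 796400
SPL = 20 * log10(796400) = 118.02 dB


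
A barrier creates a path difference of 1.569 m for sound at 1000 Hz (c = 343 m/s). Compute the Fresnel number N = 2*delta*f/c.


N = 2*delta*f/c = 2*delta/lambda, where lambda = c/f
lambda = 343 / 1000 = 0.343 m
N = 2 * 1.569 / 0.343 = 9.1487


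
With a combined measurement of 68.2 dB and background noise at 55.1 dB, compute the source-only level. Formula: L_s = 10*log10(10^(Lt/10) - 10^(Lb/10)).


10^(68.2/10) = 6.60693e+06
10^(55.1/10) = 323594
Difference = 6.60693e+06 - 323594 = 6.28334e+06
L_source = 10*log10(6.28334e+06) = 67.982 dB


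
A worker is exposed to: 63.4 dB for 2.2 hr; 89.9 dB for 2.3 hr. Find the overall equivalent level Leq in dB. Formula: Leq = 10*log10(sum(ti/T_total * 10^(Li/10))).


T_total = 2.2 + 2.3 = 4.5 hr
(2.2/4.5) * 10^(63.4/10) = 1.06957e+06
(2.3/4.5) * 10^(89.9/10) = 4.99477e+08
Sum = 1.06957e+06 + 4.99477e+08 = 5.00547e+08
Leq = 10*log10(5.00547e+08) = 86.994 dB


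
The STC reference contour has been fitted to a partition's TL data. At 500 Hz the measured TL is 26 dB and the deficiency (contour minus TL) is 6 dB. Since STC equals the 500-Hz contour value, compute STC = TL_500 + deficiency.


By ASTM E413, STC = value of the fitted reference contour at 500 Hz.
Contour value at 500 Hz = TL_500 + deficiency = 26 + 6 = 32
STC = 32


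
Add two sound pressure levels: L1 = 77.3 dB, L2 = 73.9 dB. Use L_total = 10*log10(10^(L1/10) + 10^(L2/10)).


10^(77.3/10) = 5.37032e+07
10^(73.9/10) = 2.45471e+07
Sum = 5.37032e+07 + 2.45471e+07 = 7.82503e+07
L_total = 10*log10(7.82503e+07) = 78.935 dB


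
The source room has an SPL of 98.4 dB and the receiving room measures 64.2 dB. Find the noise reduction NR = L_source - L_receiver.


NR = L_source - L_receiver (difference between source and receiving room levels)
NR = 98.4 - 64.2 = 34.2 dB


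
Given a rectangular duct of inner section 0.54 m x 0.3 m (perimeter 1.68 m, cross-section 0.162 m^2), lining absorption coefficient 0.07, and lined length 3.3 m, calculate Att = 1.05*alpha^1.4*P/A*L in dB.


alpha^1.4 = 0.07^1.4 = 0.0241622
Attenuation rate = 1.05 * alpha^1.4 * P / A
= 1.05 * 0.0241622 * 1.68 / 0.162 = 0.2631 dB/m
Total Att = 0.2631 * 3.3 = 0.86823 dB


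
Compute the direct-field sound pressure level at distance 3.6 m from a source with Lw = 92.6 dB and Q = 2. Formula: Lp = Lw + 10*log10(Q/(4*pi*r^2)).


4*pi*r^2 = 4*pi*3.6^2 = 162.86 m^2
Q / (4*pi*r^2) = 2 / 162.86 = 0.0122805
Lp = 92.6 + 10*log10(0.0122805) = 73.492 dB


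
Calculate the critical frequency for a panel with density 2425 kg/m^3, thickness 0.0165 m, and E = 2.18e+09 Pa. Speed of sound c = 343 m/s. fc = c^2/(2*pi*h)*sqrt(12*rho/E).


12*rho/E = 12*2425/2.18e+09 = 1.33486e-05
sqrt(12*rho/E) = sqrt(1.33486e-05) = 0.00365357
c^2/(2*pi*h) = 343^2/(2*pi*0.0165) = 1.13481e+06
fc = 1.13481e+06 * 0.00365357 = 4146.1 Hz


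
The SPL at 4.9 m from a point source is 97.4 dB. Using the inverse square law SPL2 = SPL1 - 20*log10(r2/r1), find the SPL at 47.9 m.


r2/r1 = 47.9/4.9 = 9.77551
Correction = 20*log10(9.77551) = 19.8028 dB
SPL2 = 97.4 - 19.8028 = 77.597 dB


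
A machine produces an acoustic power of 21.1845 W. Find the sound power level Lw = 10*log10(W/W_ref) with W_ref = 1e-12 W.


W / W_ref = 21.1845 / 1e-12 = 2.11845e+13
Lw = 10 * log10(2.11845e+13) = 133.26 dB


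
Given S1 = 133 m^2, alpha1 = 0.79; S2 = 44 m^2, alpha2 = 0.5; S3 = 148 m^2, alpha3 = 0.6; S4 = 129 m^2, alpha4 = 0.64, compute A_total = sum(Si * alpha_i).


133 * 0.79 = 105.07
44 * 0.5 = 22
148 * 0.6 = 88.8
129 * 0.64 = 82.56
A_total = 105.07 + 22 + 88.8 + 82.56 = 298.43 m^2


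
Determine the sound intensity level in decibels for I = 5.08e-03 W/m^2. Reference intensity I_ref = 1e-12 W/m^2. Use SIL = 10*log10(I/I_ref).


I / I_ref = 5.08e-03 / 1e-12 = 5.08e+09
SIL = 10 * log10(5.08e+09) = 97.059 dB


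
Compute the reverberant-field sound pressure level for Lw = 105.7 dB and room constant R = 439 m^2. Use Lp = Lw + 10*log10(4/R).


4/R = 4/439 = 0.00911162
Lp = 105.7 + 10*log10(0.00911162) = 85.296 dB


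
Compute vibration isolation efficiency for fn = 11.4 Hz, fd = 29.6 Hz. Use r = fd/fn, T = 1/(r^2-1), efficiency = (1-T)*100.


r = 29.6 / 11.4 = 2.59649
r^2 - 1 = 2.59649^2 - 1 = 5.74176
T = 1/5.74176 = 0.174163
Efficiency = (1 - 0.174163)*100 = 82.584 %


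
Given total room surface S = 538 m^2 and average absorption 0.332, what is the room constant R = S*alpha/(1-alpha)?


R = 538 * 0.332 / (1 - 0.332) = 267.39 m^2


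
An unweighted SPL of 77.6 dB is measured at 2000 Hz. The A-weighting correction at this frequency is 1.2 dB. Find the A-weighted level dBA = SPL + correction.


A-weighting table: 2000 Hz -> 1.2 dB correction
SPL_A = SPL + correction = 77.6 + (1.2) = 78.8 dBA


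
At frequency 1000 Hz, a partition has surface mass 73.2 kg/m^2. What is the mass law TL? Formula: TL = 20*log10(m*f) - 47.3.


m * f = 73.2 * 1000 = 73200
20*log10(73200) = 97.2902 dB
TL = 97.2902 - 47.3 = 49.99 dB


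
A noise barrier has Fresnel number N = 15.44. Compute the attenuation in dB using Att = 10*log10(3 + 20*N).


3 + 20*N = 3 + 20*15.44 = 311.8
Att = 10*log10(311.8) = 24.939 dB


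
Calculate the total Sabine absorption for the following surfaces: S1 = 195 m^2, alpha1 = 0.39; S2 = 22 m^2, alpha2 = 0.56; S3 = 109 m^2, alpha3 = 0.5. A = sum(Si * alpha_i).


195 * 0.39 = 76.05
22 * 0.56 = 12.32
109 * 0.5 = 54.5
A_total = 76.05 + 12.32 + 54.5 = 142.87 m^2


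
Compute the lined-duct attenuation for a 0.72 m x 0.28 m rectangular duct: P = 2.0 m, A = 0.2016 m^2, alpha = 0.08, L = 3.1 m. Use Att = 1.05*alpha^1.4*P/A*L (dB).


alpha^1.4 = 0.08^1.4 = 0.029129
Attenuation rate = 1.05 * alpha^1.4 * P / A
= 1.05 * 0.029129 * 2.0 / 0.2016 = 0.303427 dB/m
Total Att = 0.303427 * 3.1 = 0.94062 dB


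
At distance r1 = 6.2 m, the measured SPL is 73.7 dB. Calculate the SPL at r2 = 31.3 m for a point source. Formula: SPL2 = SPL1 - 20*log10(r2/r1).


r2/r1 = 31.3/6.2 = 5.04839
Correction = 20*log10(5.04839) = 14.0631 dB
SPL2 = 73.7 - 14.0631 = 59.637 dB


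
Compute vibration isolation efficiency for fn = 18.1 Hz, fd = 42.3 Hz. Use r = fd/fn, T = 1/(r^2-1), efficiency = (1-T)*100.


r = 42.3 / 18.1 = 2.33702
r^2 - 1 = 2.33702^2 - 1 = 4.46166
T = 1/4.46166 = 0.224132
Efficiency = (1 - 0.224132)*100 = 77.587 %


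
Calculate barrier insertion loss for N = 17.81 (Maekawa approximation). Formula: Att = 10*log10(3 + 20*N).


3 + 20*N = 3 + 20*17.81 = 359.2
Att = 10*log10(359.2) = 25.553 dB


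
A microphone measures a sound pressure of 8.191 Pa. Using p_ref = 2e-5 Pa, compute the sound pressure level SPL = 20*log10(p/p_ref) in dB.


p / p_ref = 8.191 / 2e-5 = 409550
SPL = 20 * log10(409550) = 112.25 dB


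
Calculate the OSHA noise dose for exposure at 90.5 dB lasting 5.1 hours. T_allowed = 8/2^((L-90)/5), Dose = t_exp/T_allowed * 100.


T_allowed = 8 / 2^((90.5 - 90)/5) = 7.46426 hr
Dose = 5.1 / 7.46426 * 100 = 68.326 %


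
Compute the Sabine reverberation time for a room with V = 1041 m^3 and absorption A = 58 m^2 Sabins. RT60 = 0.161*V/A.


RT60 = 0.161 * 1041 / 58 = 2.8897 s


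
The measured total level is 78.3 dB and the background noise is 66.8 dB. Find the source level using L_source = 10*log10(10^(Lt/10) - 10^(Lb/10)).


10^(78.3/10) = 6.76083e+07
10^(66.8/10) = 4.7863e+06
Difference = 6.76083e+07 - 4.7863e+06 = 6.2822e+07
L_source = 10*log10(6.2822e+07) = 77.981 dB


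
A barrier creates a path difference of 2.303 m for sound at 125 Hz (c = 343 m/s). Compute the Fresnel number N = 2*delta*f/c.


N = 2*delta*f/c = 2*delta/lambda, where lambda = c/f
lambda = 343 / 125 = 2.744 m
N = 2 * 2.303 / 2.744 = 1.6786


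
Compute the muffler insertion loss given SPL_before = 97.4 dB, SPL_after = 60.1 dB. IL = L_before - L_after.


Insertion loss = SPL without muffler - SPL with muffler
IL = 97.4 - 60.1 = 37.3 dB
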